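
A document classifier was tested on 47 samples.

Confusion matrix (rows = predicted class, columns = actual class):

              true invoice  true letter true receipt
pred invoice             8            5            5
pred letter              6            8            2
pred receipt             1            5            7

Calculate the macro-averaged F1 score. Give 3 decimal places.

0.491

Per-class F1 score (2·TP/(2·TP+FP+FN)):
  invoice: TP=8, FP=5+5=10, FN=6+1=7 → 16/33 = 0.4848
  letter: TP=8, FP=6+2=8, FN=5+5=10 → 16/34 = 0.4706
  receipt: TP=7, FP=1+5=6, FN=5+2=7 → 14/27 = 0.5185
Macro-F1 score = mean = (0.4848 + 0.4706 + 0.5185) / 3 = 0.491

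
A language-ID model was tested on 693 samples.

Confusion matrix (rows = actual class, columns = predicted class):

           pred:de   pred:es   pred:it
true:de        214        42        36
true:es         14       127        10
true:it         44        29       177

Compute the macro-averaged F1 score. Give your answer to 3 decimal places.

0.745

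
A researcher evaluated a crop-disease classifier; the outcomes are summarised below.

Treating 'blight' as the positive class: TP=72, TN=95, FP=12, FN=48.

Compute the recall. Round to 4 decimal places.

Recall = TP/(TP+FN) = 72/(72+48) = 72/120 = 0.6000

0.6000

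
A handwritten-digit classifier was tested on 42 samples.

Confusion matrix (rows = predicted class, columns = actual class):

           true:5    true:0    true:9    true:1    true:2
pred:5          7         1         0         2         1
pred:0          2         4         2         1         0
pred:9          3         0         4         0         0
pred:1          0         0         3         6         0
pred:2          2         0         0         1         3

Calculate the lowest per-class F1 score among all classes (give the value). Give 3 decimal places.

0.500

Per-class F1 score (2·TP/(2·TP+FP+FN)):
  5: TP=7, FP=1+0+2+1=4, FN=2+3+0+2=7 → 14/25 = 0.5600
  0: TP=4, FP=2+2+1+0=5, FN=1+0+0+0=1 → 8/14 = 0.5714
  9: TP=4, FP=3+0+0+0=3, FN=0+2+3+0=5 → 8/16 = 0.5000
  1: TP=6, FP=0+0+3+0=3, FN=2+1+0+1=4 → 12/19 = 0.6316
  2: TP=3, FP=2+0+0+1=3, FN=1+0+0+0=1 → 6/10 = 0.6000
Lowest is class '9' with F1 score = 0.500.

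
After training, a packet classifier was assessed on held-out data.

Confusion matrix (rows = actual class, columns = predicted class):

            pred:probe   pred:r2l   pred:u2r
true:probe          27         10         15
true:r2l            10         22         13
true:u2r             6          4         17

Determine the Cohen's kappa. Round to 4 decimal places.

0.3021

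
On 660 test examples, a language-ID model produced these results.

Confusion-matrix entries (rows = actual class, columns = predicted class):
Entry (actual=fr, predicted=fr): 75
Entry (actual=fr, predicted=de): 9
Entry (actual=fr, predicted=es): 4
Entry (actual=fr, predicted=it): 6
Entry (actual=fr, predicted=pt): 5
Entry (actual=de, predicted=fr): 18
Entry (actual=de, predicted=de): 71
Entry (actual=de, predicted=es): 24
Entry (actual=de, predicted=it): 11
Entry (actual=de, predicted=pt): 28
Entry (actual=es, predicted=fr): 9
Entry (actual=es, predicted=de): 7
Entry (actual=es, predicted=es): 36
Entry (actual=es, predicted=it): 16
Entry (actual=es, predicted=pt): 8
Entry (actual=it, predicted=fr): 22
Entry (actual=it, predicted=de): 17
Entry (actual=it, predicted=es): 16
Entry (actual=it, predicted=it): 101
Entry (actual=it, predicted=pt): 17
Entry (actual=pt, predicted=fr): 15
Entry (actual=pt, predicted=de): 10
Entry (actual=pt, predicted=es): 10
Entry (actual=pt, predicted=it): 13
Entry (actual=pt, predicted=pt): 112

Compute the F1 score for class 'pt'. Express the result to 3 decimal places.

0.679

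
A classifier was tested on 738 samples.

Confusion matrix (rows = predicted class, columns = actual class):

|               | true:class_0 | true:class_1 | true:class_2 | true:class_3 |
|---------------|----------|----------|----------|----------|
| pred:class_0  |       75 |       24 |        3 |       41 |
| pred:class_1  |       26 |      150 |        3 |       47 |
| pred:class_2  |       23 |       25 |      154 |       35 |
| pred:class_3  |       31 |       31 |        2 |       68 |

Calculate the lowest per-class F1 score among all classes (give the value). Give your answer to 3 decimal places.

0.421

Per-class F1 score (2·TP/(2·TP+FP+FN)):
  class_0: TP=75, FP=24+3+41=68, FN=26+23+31=80 → 150/298 = 0.5034
  class_1: TP=150, FP=26+3+47=76, FN=24+25+31=80 → 300/456 = 0.6579
  class_2: TP=154, FP=23+25+35=83, FN=3+3+2=8 → 308/399 = 0.7719
  class_3: TP=68, FP=31+31+2=64, FN=41+47+35=123 → 136/323 = 0.4211
Lowest is class 'class_3' with F1 score = 0.421.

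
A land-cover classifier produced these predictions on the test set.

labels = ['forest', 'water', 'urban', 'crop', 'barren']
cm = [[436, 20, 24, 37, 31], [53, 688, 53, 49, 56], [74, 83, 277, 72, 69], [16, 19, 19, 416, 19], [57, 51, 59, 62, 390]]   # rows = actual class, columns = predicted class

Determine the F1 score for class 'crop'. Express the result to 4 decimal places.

Treat 'crop' as positive and all other classes as negative.
F1 score = 2·TP/(2·TP+FP+FN).
crop: TP=416, FP=37+49+72+62=220, FN=16+19+19+19=73 → 832/1125 = 0.73956

0.7396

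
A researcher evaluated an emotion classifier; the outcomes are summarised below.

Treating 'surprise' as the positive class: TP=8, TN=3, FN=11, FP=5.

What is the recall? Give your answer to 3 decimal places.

0.421

Recall = TP/(TP+FN) = 8/(8+11) = 8/19 = 0.421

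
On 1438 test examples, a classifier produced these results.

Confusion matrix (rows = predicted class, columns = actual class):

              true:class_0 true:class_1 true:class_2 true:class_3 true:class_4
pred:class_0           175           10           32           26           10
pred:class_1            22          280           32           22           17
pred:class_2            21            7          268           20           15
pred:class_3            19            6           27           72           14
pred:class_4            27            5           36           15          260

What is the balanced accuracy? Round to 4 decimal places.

0.7076

Balanced accuracy = mean of per-class recall.
  class_0: recall = 175/264 = 0.66288
  class_1: recall = 280/308 = 0.90909
  class_2: recall = 268/395 = 0.67848
  class_3: recall = 72/155 = 0.46452
  class_4: recall = 260/316 = 0.82278
Mean = (0.66288 + 0.90909 + 0.67848 + 0.46452 + 0.82278) / 5 = 0.7076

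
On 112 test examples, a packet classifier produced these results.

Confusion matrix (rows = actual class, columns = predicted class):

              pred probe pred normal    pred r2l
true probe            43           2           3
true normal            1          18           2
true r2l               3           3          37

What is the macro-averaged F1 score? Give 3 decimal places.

Per-class F1 score (2·TP/(2·TP+FP+FN)):
  probe: TP=43, FP=1+3=4, FN=2+3=5 → 86/95 = 0.9053
  normal: TP=18, FP=2+3=5, FN=1+2=3 → 36/44 = 0.8182
  r2l: TP=37, FP=3+2=5, FN=3+3=6 → 74/85 = 0.8706
Macro-F1 score = mean = (0.9053 + 0.8182 + 0.8706) / 3 = 0.865

0.865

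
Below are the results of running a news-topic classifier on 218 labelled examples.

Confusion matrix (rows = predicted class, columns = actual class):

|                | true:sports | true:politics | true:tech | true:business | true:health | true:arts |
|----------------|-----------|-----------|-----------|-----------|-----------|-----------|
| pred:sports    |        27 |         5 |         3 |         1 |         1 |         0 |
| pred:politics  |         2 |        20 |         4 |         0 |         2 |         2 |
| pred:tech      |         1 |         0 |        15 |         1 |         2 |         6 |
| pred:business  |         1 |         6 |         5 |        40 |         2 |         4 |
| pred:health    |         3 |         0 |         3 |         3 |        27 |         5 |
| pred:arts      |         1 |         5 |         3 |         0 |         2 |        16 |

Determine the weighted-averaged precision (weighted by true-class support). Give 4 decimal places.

0.6589

Per-class precision (TP/(TP+FP)):
  sports: TP=27, FP=5+3+1+1+0=10 → 27/37 = 0.72973
  politics: TP=20, FP=2+4+0+2+2=10 → 20/30 = 0.66667
  tech: TP=15, FP=1+0+1+2+6=10 → 15/25 = 0.60000
  business: TP=40, FP=1+6+5+2+4=18 → 40/58 = 0.68966
  health: TP=27, FP=3+0+3+3+5=14 → 27/41 = 0.65854
  arts: TP=16, FP=1+5+3+0+2=11 → 16/27 = 0.59259
Weighted-precision = Σ (supportᵢ/N)·precisionᵢ with N=218: (35/218)·0.72973 + (36/218)·0.66667 + (33/218)·0.60000 + (45/218)·0.68966 + (36/218)·0.65854 + (33/218)·0.59259 = 0.6589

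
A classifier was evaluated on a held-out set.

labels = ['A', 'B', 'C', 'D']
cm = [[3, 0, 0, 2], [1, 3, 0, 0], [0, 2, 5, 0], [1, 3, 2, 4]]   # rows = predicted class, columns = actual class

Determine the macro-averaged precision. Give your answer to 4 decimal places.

0.6161

Per-class precision (TP/(TP+FP)):
  A: TP=3, FP=0+0+2=2 → 3/5 = 0.60000
  B: TP=3, FP=1+0+0=1 → 3/4 = 0.75000
  C: TP=5, FP=0+2+0=2 → 5/7 = 0.71429
  D: TP=4, FP=1+3+2=6 → 4/10 = 0.40000
Macro-precision = mean = (0.60000 + 0.75000 + 0.71429 + 0.40000) / 4 = 0.6161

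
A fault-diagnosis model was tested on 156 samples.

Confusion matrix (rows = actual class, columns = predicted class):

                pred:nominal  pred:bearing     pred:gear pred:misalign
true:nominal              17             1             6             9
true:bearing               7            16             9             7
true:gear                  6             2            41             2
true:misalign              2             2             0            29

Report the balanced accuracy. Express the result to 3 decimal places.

Balanced accuracy = mean of per-class recall.
  nominal: recall = 17/33 = 0.5152
  bearing: recall = 16/39 = 0.4103
  gear: recall = 41/51 = 0.8039
  misalign: recall = 29/33 = 0.8788
Mean = (0.5152 + 0.4103 + 0.8039 + 0.8788) / 4 = 0.652

0.652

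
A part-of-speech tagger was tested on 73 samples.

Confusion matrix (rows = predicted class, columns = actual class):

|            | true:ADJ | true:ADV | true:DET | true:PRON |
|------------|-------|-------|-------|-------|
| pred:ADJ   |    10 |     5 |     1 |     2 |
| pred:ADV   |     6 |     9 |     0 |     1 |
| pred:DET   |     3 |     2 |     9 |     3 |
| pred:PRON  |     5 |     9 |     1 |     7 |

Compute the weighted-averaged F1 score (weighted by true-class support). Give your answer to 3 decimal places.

Per-class F1 score (2·TP/(2·TP+FP+FN)):
  ADJ: TP=10, FP=5+1+2=8, FN=6+3+5=14 → 20/42 = 0.4762
  ADV: TP=9, FP=6+0+1=7, FN=5+2+9=16 → 18/41 = 0.4390
  DET: TP=9, FP=3+2+3=8, FN=1+0+1=2 → 18/28 = 0.6429
  PRON: TP=7, FP=5+9+1=15, FN=2+1+3=6 → 14/35 = 0.4000
Weighted-F1 score = Σ (supportᵢ/N)·F1 scoreᵢ with N=73: (24/73)·0.4762 + (25/73)·0.4390 + (11/73)·0.6429 + (13/73)·0.4000 = 0.475

0.475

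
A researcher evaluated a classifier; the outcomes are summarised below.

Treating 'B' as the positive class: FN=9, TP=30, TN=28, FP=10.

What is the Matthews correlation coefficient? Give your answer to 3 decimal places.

MCC = (TP·TN − FP·FN) / √((TP+FP)(TP+FN)(TN+FP)(TN+FN))
Numerator = 30·28 − 10·9 = 750
Denominator = √(40·39·38·37) = √2193360 = 1480.9997
MCC = 750 / 1480.9997 = 0.506

0.506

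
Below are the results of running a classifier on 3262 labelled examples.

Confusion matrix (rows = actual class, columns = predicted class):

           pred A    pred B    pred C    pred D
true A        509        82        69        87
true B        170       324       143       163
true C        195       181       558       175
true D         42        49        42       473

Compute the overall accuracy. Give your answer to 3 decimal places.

Accuracy = trace / total = (509+324+558+473=1864) / 3262 = 1864/3262 = 0.571

0.571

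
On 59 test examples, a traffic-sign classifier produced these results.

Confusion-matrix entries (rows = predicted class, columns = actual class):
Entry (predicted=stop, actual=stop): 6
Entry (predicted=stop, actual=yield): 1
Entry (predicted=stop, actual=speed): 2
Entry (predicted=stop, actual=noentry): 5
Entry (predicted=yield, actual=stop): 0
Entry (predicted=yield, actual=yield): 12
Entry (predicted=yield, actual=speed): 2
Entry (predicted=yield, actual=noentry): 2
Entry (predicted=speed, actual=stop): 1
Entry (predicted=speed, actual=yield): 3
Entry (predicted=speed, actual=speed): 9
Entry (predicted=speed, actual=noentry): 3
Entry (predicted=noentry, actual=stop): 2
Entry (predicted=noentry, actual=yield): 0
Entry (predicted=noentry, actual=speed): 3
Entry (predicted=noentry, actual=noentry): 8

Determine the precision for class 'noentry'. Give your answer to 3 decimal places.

0.615

Take TP from the diagonal, FP from the rest of the 'noentry' prediction marginal, FN from the rest of the 'noentry' actual marginal.
precision = TP/(TP+FP).
noentry: TP=8, FP=2+0+3=5 → 8/13 = 0.6154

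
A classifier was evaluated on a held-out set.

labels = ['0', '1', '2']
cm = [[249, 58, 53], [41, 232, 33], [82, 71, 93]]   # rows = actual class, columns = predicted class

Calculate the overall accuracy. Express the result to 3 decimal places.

0.629

Accuracy = trace / total = (249+232+93=574) / 912 = 574/912 = 0.629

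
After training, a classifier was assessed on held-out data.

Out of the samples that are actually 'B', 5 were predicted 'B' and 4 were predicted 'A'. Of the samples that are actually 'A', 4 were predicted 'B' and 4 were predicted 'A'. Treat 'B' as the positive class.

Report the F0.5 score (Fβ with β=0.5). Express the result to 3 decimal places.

0.556

Fβ = (1+β²)·TP / ((1+β²)·TP + β²·FN + FP), with β²=1/4
= 1.25·5 / (1.25·5 + 0.25·4 + 4) = 0.556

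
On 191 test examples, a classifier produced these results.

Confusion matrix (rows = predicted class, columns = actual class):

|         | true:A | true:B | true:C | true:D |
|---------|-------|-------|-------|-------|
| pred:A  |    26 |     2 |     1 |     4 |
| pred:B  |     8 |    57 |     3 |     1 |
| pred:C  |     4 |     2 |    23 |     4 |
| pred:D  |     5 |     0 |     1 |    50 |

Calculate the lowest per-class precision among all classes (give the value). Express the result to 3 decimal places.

0.697

Per-class precision (TP/(TP+FP)):
  A: TP=26, FP=2+1+4=7 → 26/33 = 0.7879
  B: TP=57, FP=8+3+1=12 → 57/69 = 0.8261
  C: TP=23, FP=4+2+4=10 → 23/33 = 0.6970
  D: TP=50, FP=5+0+1=6 → 50/56 = 0.8929
Lowest is class 'C' with precision = 0.697.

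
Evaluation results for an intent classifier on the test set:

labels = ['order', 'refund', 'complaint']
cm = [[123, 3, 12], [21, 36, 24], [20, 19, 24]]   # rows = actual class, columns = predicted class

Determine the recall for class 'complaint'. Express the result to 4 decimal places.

One-vs-rest for 'complaint': TP = diagonal; FP = other classes predicted 'complaint'; FN = 'complaint' predicted as other.
recall = TP/(TP+FN).
complaint: TP=24, FN=20+19=39 → 24/63 = 0.38095

0.3810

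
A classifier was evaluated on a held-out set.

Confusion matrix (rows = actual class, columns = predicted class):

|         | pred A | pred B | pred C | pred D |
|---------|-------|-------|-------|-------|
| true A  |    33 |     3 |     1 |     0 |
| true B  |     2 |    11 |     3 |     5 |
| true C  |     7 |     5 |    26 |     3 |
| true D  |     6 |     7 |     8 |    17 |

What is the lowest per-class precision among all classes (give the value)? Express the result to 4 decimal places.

0.4231

Per-class precision (TP/(TP+FP)):
  A: TP=33, FP=2+7+6=15 → 33/48 = 0.68750
  B: TP=11, FP=3+5+7=15 → 11/26 = 0.42308
  C: TP=26, FP=1+3+8=12 → 26/38 = 0.68421
  D: TP=17, FP=0+5+3=8 → 17/25 = 0.68000
Lowest is class 'B' with precision = 0.4231.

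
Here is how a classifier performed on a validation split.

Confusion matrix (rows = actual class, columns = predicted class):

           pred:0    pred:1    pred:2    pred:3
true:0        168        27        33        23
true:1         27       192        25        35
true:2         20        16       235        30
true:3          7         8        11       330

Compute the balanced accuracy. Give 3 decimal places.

0.766

Balanced accuracy = mean of per-class recall.
  0: recall = 168/251 = 0.6693
  1: recall = 192/279 = 0.6882
  2: recall = 235/301 = 0.7807
  3: recall = 330/356 = 0.9270
Mean = (0.6693 + 0.6882 + 0.7807 + 0.9270) / 4 = 0.766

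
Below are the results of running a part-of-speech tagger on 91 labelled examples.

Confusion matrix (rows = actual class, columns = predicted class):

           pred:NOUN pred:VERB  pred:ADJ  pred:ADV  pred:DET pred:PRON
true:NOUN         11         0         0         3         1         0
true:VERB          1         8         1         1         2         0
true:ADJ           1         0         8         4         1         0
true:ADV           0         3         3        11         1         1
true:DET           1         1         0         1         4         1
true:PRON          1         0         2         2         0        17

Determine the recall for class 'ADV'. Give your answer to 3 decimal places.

0.579

recall = TP/(TP+FN).
ADV: TP=11, FN=0+3+3+1+1=8 → 11/19 = 0.5789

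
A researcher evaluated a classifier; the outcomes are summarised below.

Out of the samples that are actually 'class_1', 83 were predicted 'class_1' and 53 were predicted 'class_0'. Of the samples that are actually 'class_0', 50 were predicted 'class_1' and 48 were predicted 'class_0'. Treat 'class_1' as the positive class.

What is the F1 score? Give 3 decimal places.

Precision = TP/(TP+FP) = 83/133 = 0.6241
Recall = TP/(TP+FN) = 83/136 = 0.6103
F1 = 2·TP/(2·TP+FP+FN) = 166/269 = 0.617

0.617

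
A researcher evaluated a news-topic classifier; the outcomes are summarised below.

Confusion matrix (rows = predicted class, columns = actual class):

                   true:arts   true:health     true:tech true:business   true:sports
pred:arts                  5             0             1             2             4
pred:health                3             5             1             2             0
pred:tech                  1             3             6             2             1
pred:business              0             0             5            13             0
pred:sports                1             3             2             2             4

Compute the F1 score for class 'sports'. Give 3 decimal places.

0.381

One-vs-rest for 'sports': TP = diagonal; FP = other classes predicted 'sports'; FN = 'sports' predicted as other.
F1 score = 2·TP/(2·TP+FP+FN).
sports: TP=4, FP=1+3+2+2=8, FN=4+0+1+0=5 → 8/21 = 0.3810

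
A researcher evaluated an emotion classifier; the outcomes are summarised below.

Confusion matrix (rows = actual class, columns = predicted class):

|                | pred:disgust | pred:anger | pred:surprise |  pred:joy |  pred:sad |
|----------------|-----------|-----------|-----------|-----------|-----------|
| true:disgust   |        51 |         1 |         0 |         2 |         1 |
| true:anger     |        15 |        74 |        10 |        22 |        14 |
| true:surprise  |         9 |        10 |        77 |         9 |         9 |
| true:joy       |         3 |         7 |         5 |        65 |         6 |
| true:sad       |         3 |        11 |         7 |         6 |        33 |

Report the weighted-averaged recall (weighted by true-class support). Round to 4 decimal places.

0.6667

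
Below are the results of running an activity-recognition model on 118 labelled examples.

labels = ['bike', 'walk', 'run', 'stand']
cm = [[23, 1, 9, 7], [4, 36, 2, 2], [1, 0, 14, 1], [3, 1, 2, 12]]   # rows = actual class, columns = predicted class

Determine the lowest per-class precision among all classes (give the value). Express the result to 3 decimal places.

Per-class precision (TP/(TP+FP)):
  bike: TP=23, FP=4+1+3=8 → 23/31 = 0.7419
  walk: TP=36, FP=1+0+1=2 → 36/38 = 0.9474
  run: TP=14, FP=9+2+2=13 → 14/27 = 0.5185
  stand: TP=12, FP=7+2+1=10 → 12/22 = 0.5455
Lowest is class 'run' with precision = 0.519.

0.519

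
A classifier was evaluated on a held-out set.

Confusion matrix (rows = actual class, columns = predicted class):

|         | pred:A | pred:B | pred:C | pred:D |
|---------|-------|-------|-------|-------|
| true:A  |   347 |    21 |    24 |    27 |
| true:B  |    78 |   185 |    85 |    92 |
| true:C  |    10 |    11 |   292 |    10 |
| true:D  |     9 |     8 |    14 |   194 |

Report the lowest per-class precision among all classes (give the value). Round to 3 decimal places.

0.601

Per-class precision (TP/(TP+FP)):
  A: TP=347, FP=78+10+9=97 → 347/444 = 0.7815
  B: TP=185, FP=21+11+8=40 → 185/225 = 0.8222
  C: TP=292, FP=24+85+14=123 → 292/415 = 0.7036
  D: TP=194, FP=27+92+10=129 → 194/323 = 0.6006
Lowest is class 'D' with precision = 0.601.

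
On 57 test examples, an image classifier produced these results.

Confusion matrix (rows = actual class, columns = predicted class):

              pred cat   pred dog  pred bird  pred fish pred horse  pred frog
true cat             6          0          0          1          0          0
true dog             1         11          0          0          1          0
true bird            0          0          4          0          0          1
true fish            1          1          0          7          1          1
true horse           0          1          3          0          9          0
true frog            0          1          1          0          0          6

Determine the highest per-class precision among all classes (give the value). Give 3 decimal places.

Per-class precision (TP/(TP+FP)):
  cat: TP=6, FP=1+0+1+0+0=2 → 6/8 = 0.7500
  dog: TP=11, FP=0+0+1+1+1=3 → 11/14 = 0.7857
  bird: TP=4, FP=0+0+0+3+1=4 → 4/8 = 0.5000
  fish: TP=7, FP=1+0+0+0+0=1 → 7/8 = 0.8750
  horse: TP=9, FP=0+1+0+1+0=2 → 9/11 = 0.8182
  frog: TP=6, FP=0+0+1+1+0=2 → 6/8 = 0.7500
Highest is class 'fish' with precision = 0.875.

0.875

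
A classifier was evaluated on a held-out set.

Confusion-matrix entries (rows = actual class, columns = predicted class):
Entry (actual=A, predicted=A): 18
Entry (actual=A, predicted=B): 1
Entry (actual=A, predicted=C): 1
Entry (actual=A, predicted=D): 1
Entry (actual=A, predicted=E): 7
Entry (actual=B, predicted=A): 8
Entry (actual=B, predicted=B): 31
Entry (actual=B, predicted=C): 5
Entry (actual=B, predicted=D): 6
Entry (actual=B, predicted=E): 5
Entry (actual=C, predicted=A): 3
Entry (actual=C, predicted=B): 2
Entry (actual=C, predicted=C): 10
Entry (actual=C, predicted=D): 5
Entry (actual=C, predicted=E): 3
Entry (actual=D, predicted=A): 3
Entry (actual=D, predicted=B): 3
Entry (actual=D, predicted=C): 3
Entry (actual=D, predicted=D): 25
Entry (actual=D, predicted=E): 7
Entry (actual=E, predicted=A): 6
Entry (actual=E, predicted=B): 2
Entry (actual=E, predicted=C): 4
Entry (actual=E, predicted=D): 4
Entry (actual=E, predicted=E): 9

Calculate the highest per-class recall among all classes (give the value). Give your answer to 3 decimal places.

Per-class recall (TP/(TP+FN)):
  A: TP=18, FN=1+1+1+7=10 → 18/28 = 0.6429
  B: TP=31, FN=8+5+6+5=24 → 31/55 = 0.5636
  C: TP=10, FN=3+2+5+3=13 → 10/23 = 0.4348
  D: TP=25, FN=3+3+3+7=16 → 25/41 = 0.6098
  E: TP=9, FN=6+2+4+4=16 → 9/25 = 0.3600
Highest is class 'A' with recall = 0.643.

0.643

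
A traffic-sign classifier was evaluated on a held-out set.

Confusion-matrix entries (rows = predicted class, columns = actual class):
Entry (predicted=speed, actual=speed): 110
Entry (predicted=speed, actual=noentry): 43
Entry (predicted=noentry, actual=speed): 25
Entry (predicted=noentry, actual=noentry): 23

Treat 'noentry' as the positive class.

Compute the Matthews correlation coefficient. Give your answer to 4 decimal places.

MCC = (TP·TN − FP·FN) / √((TP+FP)(TP+FN)(TN+FP)(TN+FN))
Numerator = 23·110 − 25·43 = 1455
Denominator = √(48·66·135·153) = √65435040 = 8089.1928
MCC = 1455 / 8089.1928 = 0.1799

0.1799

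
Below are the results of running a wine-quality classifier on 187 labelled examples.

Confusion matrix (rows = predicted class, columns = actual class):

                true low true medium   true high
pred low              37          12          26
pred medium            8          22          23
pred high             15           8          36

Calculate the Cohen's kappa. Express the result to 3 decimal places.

0.259

Observed agreement pₒ = trace/N = 95/187 = 0.5080
Expected agreement pₑ = Σ (rowᵢ·colᵢ)/N² = (60·75 + 42·53 + 85·59)/187² = 0.3358
κ = (pₒ − pₑ)/(1 − pₑ) = (0.5080 − 0.3358)/(1 − 0.3358) = 0.259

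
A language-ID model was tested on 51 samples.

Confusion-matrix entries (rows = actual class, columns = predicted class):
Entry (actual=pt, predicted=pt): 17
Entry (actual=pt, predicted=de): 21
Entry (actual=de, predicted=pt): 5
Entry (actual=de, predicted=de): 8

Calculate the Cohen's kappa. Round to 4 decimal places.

Observed agreement pₒ = trace/N = 25/51 = 0.49020
Expected agreement pₑ = Σ (rowᵢ·colᵢ)/N² = (38·22 + 13·29)/51² = 0.46636
κ = (pₒ − pₑ)/(1 − pₑ) = (0.49020 − 0.46636)/(1 − 0.46636) = 0.0447

0.0447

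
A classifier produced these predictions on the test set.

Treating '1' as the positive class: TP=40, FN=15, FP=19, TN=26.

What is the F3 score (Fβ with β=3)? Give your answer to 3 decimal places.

Fβ = (1+β²)·TP / ((1+β²)·TP + β²·FN + FP), with β²=9
= 10·40 / (10·40 + 9·15 + 19) = 0.722

0.722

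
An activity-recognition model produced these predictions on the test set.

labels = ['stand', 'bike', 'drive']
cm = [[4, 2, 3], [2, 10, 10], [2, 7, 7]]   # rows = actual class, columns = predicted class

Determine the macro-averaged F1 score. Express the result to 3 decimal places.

0.449

Per-class F1 score (2·TP/(2·TP+FP+FN)):
  stand: TP=4, FP=2+2=4, FN=2+3=5 → 8/17 = 0.4706
  bike: TP=10, FP=2+7=9, FN=2+10=12 → 20/41 = 0.4878
  drive: TP=7, FP=3+10=13, FN=2+7=9 → 14/36 = 0.3889
Macro-F1 score = mean = (0.4706 + 0.4878 + 0.3889) / 3 = 0.449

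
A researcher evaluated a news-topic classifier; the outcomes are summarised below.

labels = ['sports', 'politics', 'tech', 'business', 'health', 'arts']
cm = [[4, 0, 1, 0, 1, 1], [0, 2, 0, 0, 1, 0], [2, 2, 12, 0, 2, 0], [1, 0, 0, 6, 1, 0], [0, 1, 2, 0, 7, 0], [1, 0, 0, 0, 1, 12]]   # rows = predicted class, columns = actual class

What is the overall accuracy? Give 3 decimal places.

Accuracy = trace / total = (4+2+12+6+7+12=43) / 60 = 43/60 = 0.717

0.717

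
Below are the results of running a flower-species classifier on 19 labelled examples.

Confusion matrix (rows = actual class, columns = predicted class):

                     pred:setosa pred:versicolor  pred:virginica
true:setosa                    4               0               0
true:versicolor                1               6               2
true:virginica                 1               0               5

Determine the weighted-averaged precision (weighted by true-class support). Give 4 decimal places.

0.8396

Per-class precision (TP/(TP+FP)):
  setosa: TP=4, FP=1+1=2 → 4/6 = 0.66667
  versicolor: TP=6, FP=0+0=0 → 6/6 = 1.00000
  virginica: TP=5, FP=0+2=2 → 5/7 = 0.71429
Weighted-precision = Σ (supportᵢ/N)·precisionᵢ with N=19: (4/19)·0.66667 + (9/19)·1.00000 + (6/19)·0.71429 = 0.8396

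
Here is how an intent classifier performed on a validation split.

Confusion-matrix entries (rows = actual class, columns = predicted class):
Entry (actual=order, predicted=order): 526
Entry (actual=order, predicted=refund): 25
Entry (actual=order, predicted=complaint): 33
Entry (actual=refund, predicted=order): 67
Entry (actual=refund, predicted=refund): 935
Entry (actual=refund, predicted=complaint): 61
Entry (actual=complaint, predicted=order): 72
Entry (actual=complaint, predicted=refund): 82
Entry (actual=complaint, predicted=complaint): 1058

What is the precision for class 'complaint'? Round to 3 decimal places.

0.918

One-vs-rest for 'complaint': TP = diagonal; FP = other classes predicted 'complaint'; FN = 'complaint' predicted as other.
precision = TP/(TP+FP).
complaint: TP=1058, FP=33+61=94 → 1058/1152 = 0.9184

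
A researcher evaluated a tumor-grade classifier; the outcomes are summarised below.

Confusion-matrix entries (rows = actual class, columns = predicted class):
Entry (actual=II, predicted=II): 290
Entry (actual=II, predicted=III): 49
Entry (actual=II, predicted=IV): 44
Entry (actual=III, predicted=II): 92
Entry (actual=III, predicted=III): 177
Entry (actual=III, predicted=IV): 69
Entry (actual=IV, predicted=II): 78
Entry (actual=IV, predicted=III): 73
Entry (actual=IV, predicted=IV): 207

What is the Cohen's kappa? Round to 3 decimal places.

0.434

Observed agreement pₒ = trace/N = 674/1079 = 0.6247
Expected agreement pₑ = Σ (rowᵢ·colᵢ)/N² = (383·460 + 338·299 + 358·320)/1079² = 0.3365
κ = (pₒ − pₑ)/(1 − pₑ) = (0.6247 − 0.3365)/(1 − 0.3365) = 0.434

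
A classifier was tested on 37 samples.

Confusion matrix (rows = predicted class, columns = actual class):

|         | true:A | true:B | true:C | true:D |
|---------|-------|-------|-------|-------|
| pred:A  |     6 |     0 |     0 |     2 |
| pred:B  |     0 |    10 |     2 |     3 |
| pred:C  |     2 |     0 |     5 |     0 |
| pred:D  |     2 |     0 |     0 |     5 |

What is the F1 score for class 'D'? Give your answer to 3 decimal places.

One-vs-rest for 'D': TP = diagonal; FP = other classes predicted 'D'; FN = 'D' predicted as other.
F1 score = 2·TP/(2·TP+FP+FN).
D: TP=5, FP=2+0+0=2, FN=2+3+0=5 → 10/17 = 0.5882

0.588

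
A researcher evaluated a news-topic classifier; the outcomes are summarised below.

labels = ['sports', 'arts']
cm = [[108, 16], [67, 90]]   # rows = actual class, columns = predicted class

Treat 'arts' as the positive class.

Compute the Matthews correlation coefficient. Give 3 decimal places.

0.455

MCC = (TP·TN − FP·FN) / √((TP+FP)(TP+FN)(TN+FP)(TN+FN))
Numerator = 90·108 − 16·67 = 8648
Denominator = √(106·157·124·175) = √361131400 = 19003.4576
MCC = 8648 / 19003.4576 = 0.455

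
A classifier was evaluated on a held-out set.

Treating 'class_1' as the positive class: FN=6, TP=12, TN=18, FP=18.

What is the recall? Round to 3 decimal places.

Recall = TP/(TP+FN) = 12/(12+6) = 12/18 = 0.667

0.667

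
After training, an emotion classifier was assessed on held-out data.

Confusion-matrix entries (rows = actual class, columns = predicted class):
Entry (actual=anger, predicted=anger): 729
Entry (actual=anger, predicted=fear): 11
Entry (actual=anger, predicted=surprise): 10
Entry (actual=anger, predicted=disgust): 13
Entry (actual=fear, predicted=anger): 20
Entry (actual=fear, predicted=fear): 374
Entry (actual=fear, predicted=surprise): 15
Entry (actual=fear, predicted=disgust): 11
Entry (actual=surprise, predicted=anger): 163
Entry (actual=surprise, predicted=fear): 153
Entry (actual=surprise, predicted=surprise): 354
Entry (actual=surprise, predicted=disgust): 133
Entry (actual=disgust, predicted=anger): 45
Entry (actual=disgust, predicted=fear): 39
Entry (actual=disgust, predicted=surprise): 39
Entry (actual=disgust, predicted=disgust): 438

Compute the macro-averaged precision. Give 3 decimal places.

Per-class precision (TP/(TP+FP)):
  anger: TP=729, FP=20+163+45=228 → 729/957 = 0.7618
  fear: TP=374, FP=11+153+39=203 → 374/577 = 0.6482
  surprise: TP=354, FP=10+15+39=64 → 354/418 = 0.8469
  disgust: TP=438, FP=13+11+133=157 → 438/595 = 0.7361
Macro-precision = mean = (0.7618 + 0.6482 + 0.8469 + 0.7361) / 4 = 0.748

0.748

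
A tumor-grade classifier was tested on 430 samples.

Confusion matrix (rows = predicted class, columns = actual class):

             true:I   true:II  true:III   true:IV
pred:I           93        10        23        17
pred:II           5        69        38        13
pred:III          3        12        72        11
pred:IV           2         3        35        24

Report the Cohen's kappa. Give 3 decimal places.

Observed agreement pₒ = trace/N = 258/430 = 0.6000
Expected agreement pₑ = Σ (rowᵢ·colᵢ)/N² = (103·143 + 94·125 + 168·98 + 65·64)/430² = 0.2547
κ = (pₒ − pₑ)/(1 − pₑ) = (0.6000 − 0.2547)/(1 − 0.2547) = 0.463

0.463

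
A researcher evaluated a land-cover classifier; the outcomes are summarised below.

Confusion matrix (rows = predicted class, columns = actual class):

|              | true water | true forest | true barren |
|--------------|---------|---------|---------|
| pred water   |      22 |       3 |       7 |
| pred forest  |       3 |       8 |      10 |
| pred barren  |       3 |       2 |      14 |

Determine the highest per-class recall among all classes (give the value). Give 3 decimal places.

0.786

Per-class recall (TP/(TP+FN)):
  water: TP=22, FN=3+3=6 → 22/28 = 0.7857
  forest: TP=8, FN=3+2=5 → 8/13 = 0.6154
  barren: TP=14, FN=7+10=17 → 14/31 = 0.4516
Highest is class 'water' with recall = 0.786.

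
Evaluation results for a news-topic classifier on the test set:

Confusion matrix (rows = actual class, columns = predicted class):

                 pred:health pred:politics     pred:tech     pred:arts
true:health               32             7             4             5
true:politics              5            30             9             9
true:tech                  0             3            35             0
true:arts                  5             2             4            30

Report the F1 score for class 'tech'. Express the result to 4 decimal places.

Take TP from the diagonal, FP from the rest of the 'tech' prediction marginal, FN from the rest of the 'tech' actual marginal.
F1 score = 2·TP/(2·TP+FP+FN).
tech: TP=35, FP=4+9+4=17, FN=0+3+0=3 → 70/90 = 0.77778

0.7778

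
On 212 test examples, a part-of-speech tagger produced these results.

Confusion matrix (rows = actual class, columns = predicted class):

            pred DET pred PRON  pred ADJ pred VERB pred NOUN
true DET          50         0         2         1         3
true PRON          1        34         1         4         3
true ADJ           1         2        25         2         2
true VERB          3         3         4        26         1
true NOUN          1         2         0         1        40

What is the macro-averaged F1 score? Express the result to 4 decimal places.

0.8152

Per-class F1 score (2·TP/(2·TP+FP+FN)):
  DET: TP=50, FP=1+1+3+1=6, FN=0+2+1+3=6 → 100/112 = 0.89286
  PRON: TP=34, FP=0+2+3+2=7, FN=1+1+4+3=9 → 68/84 = 0.80952
  ADJ: TP=25, FP=2+1+4+0=7, FN=1+2+2+2=7 → 50/64 = 0.78125
  VERB: TP=26, FP=1+4+2+1=8, FN=3+3+4+1=11 → 52/71 = 0.73239
  NOUN: TP=40, FP=3+3+2+1=9, FN=1+2+0+1=4 → 80/93 = 0.86022
Macro-F1 score = mean = (0.89286 + 0.80952 + 0.78125 + 0.73239 + 0.86022) / 5 = 0.8152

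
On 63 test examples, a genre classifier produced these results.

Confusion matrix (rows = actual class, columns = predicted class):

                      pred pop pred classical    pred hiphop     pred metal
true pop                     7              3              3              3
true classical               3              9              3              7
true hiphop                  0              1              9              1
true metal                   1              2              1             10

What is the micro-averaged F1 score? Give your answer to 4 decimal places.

0.5556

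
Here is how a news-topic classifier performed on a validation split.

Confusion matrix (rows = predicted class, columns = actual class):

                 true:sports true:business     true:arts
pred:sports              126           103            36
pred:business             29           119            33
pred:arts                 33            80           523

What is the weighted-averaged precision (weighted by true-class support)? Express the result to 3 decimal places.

Per-class precision (TP/(TP+FP)):
  sports: TP=126, FP=103+36=139 → 126/265 = 0.4755
  business: TP=119, FP=29+33=62 → 119/181 = 0.6575
  arts: TP=523, FP=33+80=113 → 523/636 = 0.8223
Weighted-precision = Σ (supportᵢ/N)·precisionᵢ with N=1082: (188/1082)·0.4755 + (302/1082)·0.6575 + (592/1082)·0.8223 = 0.716

0.716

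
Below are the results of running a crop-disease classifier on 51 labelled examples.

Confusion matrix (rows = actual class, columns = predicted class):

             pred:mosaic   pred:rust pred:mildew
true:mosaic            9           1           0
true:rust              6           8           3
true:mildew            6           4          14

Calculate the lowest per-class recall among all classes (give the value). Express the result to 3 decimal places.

Per-class recall (TP/(TP+FN)):
  mosaic: TP=9, FN=1+0=1 → 9/10 = 0.9000
  rust: TP=8, FN=6+3=9 → 8/17 = 0.4706
  mildew: TP=14, FN=6+4=10 → 14/24 = 0.5833
Lowest is class 'rust' with recall = 0.471.

0.471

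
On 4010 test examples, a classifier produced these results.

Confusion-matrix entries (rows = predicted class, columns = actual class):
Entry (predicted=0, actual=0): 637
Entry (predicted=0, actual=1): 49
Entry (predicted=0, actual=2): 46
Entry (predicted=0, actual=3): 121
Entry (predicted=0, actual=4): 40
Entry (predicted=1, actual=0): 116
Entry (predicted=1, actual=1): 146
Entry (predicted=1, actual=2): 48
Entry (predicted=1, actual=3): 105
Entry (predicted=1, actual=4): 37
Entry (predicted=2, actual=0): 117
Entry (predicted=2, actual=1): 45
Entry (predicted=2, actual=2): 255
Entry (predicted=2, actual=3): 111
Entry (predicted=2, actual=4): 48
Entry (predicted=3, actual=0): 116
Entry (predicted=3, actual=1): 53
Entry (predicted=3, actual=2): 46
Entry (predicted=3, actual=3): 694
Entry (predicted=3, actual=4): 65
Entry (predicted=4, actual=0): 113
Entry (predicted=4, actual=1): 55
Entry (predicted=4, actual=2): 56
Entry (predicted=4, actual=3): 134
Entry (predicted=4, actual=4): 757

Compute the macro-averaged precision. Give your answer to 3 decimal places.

0.574

Per-class precision (TP/(TP+FP)):
  0: TP=637, FP=49+46+121+40=256 → 637/893 = 0.7133
  1: TP=146, FP=116+48+105+37=306 → 146/452 = 0.3230
  2: TP=255, FP=117+45+111+48=321 → 255/576 = 0.4427
  3: TP=694, FP=116+53+46+65=280 → 694/974 = 0.7125
  4: TP=757, FP=113+55+56+134=358 → 757/1115 = 0.6789
Macro-precision = mean = (0.7133 + 0.3230 + 0.4427 + 0.7125 + 0.6789) / 5 = 0.574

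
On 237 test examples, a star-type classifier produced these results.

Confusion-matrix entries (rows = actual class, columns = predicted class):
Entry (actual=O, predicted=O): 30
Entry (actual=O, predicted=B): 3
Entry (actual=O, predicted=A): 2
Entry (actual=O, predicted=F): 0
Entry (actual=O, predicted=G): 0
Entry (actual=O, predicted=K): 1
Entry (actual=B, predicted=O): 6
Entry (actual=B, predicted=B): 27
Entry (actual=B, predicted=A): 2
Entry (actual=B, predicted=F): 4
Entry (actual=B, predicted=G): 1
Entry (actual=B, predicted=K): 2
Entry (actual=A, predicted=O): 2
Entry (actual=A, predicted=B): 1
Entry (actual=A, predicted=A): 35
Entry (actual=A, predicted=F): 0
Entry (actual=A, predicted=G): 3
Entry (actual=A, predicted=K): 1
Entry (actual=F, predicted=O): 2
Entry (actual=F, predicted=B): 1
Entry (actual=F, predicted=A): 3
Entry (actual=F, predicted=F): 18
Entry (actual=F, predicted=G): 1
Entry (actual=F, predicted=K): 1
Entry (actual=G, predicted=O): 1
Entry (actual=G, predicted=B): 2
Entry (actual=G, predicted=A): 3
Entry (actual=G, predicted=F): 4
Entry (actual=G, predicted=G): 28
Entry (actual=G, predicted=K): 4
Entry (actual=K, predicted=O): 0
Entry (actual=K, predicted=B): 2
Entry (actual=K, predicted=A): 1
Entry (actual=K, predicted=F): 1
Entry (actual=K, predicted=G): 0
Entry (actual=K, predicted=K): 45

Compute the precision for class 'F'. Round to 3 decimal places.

precision = TP/(TP+FP).
F: TP=18, FP=0+4+0+4+1=9 → 18/27 = 0.6667

0.667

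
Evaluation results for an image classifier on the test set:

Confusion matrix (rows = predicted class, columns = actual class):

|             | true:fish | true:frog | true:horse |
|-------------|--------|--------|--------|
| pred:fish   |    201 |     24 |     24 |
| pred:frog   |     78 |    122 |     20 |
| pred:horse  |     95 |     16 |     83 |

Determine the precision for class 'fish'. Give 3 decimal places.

Take TP from the diagonal, FP from the rest of the 'fish' prediction marginal, FN from the rest of the 'fish' actual marginal.
precision = TP/(TP+FP).
fish: TP=201, FP=24+24=48 → 201/249 = 0.8072

0.807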